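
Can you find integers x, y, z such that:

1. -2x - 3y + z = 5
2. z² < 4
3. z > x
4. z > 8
No

A contradictory subset is {z² < 4, z > 8}. No integer assignment can satisfy these jointly:

  - z² < 4: restricts z to |z| ≤ 1
  - z > 8: bounds one variable relative to a constant

Direct contradiction: the bounds on z require z ≥ 9 and z ≤ 1 simultaneously, which is empty.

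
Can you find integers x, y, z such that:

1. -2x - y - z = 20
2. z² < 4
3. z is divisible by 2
Yes

Take x = 0, y = -20, z = 0. Substituting into each constraint:
  (1) -2(0) + 20 + 0 = 20 ✓
  (2) z² = (0)² = 0, and 0 < 4 ✓
  (3) 0 = 2 × 0, remainder 0 ✓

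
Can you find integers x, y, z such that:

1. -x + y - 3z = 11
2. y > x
Yes

Take x = -2, y = 0, z = -3. Substituting into each constraint:
  (1) 2 + 0 - 3(-3) = 11 ✓
  (2) 0 > -2 ✓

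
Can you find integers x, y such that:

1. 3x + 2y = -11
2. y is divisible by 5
Yes

Take x = 3, y = -10. Substituting into each constraint:
  (1) 3(3) + 2(-10) = -11 ✓
  (2) -10 = 5 × -2, remainder 0 ✓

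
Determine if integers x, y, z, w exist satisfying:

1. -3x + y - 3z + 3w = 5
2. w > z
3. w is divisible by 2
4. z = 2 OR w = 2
Yes

Take x = 0, y = 2, z = 1, w = 2. Substituting into each constraint:
  (1) -3(0) + 2 - 3(1) + 3(2) = 5 ✓
  (2) 2 > 1 ✓
  (3) 2 = 2 × 1, remainder 0 ✓
  (4) w = 2, target 2 ✓ (second branch holds)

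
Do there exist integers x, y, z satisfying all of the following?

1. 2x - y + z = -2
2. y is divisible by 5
Yes

Take x = -1, y = 0, z = 0. Substituting into each constraint:
  (1) 2(-1) + 0 + 0 = -2 ✓
  (2) 0 = 5 × 0, remainder 0 ✓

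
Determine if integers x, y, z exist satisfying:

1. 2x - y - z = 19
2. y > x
Yes

Take x = 0, y = 1, z = -20. Substituting into each constraint:
  (1) 2(0) + (-1) + 20 = 19 ✓
  (2) 1 > 0 ✓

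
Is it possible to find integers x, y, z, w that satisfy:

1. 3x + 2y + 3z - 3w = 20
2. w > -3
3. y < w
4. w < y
No

A contradictory subset is {y < w, w < y}. No integer assignment can satisfy these jointly:

  - y < w: bounds one variable relative to another variable
  - w < y: bounds one variable relative to another variable

Direct contradiction: w > y and y > w cannot both hold.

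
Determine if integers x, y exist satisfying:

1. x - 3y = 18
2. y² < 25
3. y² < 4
Yes

Take x = 18, y = 0. Substituting into each constraint:
  (1) 18 - 3(0) = 18 ✓
  (2) y² = (0)² = 0, and 0 < 25 ✓
  (3) y² = (0)² = 0, and 0 < 4 ✓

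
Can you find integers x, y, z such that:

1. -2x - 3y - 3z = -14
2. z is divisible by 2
Yes

Take x = 7, y = 0, z = 0. Substituting into each constraint:
  (1) -2(7) - 3(0) - 3(0) = -14 ✓
  (2) 0 = 2 × 0, remainder 0 ✓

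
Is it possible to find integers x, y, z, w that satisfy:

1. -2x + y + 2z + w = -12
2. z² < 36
Yes

Take x = 0, y = 0, z = 0, w = -12. Substituting into each constraint:
  (1) -2(0) + 0 + 2(0) + (-12) = -12 ✓
  (2) z² = (0)² = 0, and 0 < 36 ✓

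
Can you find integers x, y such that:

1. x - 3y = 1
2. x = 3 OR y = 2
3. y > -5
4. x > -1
Yes

Take x = 7, y = 2. Substituting into each constraint:
  (1) 7 - 3(2) = 1 ✓
  (2) y = 2, target 2 ✓ (second branch holds)
  (3) 2 > -5 ✓
  (4) 7 > -1 ✓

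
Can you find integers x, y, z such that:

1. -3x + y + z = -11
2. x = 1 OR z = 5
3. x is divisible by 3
Yes

Take x = 3, y = -7, z = 5. Substituting into each constraint:
  (1) -3(3) + (-7) + 5 = -11 ✓
  (2) z = 5, target 5 ✓ (second branch holds)
  (3) 3 = 3 × 1, remainder 0 ✓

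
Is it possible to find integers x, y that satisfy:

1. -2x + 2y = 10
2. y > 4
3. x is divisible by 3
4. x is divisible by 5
Yes

Take x = 0, y = 5. Substituting into each constraint:
  (1) -2(0) + 2(5) = 10 ✓
  (2) 5 > 4 ✓
  (3) 0 = 3 × 0, remainder 0 ✓
  (4) 0 = 5 × 0, remainder 0 ✓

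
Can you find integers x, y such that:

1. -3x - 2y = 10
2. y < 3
Yes

Take x = 0, y = -5. Substituting into each constraint:
  (1) -3(0) - 2(-5) = 10 ✓
  (2) -5 < 3 ✓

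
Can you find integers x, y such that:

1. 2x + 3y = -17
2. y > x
Yes

Take x = -4, y = -3. Substituting into each constraint:
  (1) 2(-4) + 3(-3) = -17 ✓
  (2) -3 > -4 ✓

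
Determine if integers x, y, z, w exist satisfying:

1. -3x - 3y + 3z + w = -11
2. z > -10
Yes

Take x = 0, y = 0, z = 0, w = -11. Substituting into each constraint:
  (1) -3(0) - 3(0) + 3(0) + (-11) = -11 ✓
  (2) 0 > -10 ✓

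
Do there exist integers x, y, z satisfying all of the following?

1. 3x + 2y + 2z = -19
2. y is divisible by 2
Yes

Take x = 1, y = 0, z = -11. Substituting into each constraint:
  (1) 3(1) + 2(0) + 2(-11) = -19 ✓
  (2) 0 = 2 × 0, remainder 0 ✓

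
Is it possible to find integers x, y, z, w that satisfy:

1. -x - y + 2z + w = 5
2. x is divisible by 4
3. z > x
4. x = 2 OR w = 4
Yes

Take x = 4, y = 5, z = 5, w = 4. Substituting into each constraint:
  (1) (-4) + (-5) + 2(5) + 4 = 5 ✓
  (2) 4 = 4 × 1, remainder 0 ✓
  (3) 5 > 4 ✓
  (4) w = 4, target 4 ✓ (second branch holds)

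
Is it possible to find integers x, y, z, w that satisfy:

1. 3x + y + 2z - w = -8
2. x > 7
Yes

Take x = 8, y = 0, z = -16, w = 0. Substituting into each constraint:
  (1) 3(8) + 0 + 2(-16) + 0 = -8 ✓
  (2) 8 > 7 ✓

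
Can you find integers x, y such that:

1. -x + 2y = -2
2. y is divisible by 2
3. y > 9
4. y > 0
Yes

Take x = 22, y = 10. Substituting into each constraint:
  (1) (-22) + 2(10) = -2 ✓
  (2) 10 = 2 × 5, remainder 0 ✓
  (3) 10 > 9 ✓
  (4) 10 > 0 ✓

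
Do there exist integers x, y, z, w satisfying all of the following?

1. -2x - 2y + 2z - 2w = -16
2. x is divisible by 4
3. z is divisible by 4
Yes

Take x = 0, y = 8, z = 0, w = 0. Substituting into each constraint:
  (1) -2(0) - 2(8) + 2(0) - 2(0) = -16 ✓
  (2) 0 = 4 × 0, remainder 0 ✓
  (3) 0 = 4 × 0, remainder 0 ✓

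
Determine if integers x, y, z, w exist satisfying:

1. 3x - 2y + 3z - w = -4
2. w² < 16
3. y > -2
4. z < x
Yes

Take x = 0, y = 0, z = -1, w = 1. Substituting into each constraint:
  (1) 3(0) - 2(0) + 3(-1) + (-1) = -4 ✓
  (2) w² = (1)² = 1, and 1 < 16 ✓
  (3) 0 > -2 ✓
  (4) -1 < 0 ✓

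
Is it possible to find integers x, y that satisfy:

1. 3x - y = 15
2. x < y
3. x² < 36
No

The full constraint system is jointly infeasible over the integers. Each constraint and what it forces:

  - 3x - y = 15: is a linear equation tying the variables together
  - x < y: bounds one variable relative to another variable
  - x² < 36: restricts x to |x| ≤ 5

The bounds confine x to {-5, -4, -3, -2, -1, 0, 1, 2, 3, 4, 5}. For each value, substitute into the equation:
  • x = -5: the equation forces y = -30, but y > x fails since -30 ≤ -5.
  • x = -4: the equation forces y = -27, but y > x fails since -27 ≤ -4.
  • x = -3: the equation forces y = -24, but y > x fails since -24 ≤ -3.
  • x = -2: the equation forces y = -21, but y > x fails since -21 ≤ -2.
  • x = -1: the equation forces y = -18, but y > x fails since -18 ≤ -1.
  • x = 0: the equation forces y = -15, but y > x fails since -15 ≤ 0.
  • x = 1: the equation forces y = -12, but y > x fails since -12 ≤ 1.
  • x = 2: the equation forces y = -9, but y > x fails since -9 ≤ 2.
  • x = 3: the equation forces y = -6, but y > x fails since -6 ≤ 3.
  • x = 4: the equation forces y = -3, but y > x fails since -3 ≤ 4.
  • x = 5: the equation forces y = 0, but y > x fails since 0 ≤ 5.
Every case fails, so no integer solution exists.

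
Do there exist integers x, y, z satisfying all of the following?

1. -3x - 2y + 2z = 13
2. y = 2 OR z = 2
Yes

Take x = -5, y = 3, z = 2. Substituting into each constraint:
  (1) -3(-5) - 2(3) + 2(2) = 13 ✓
  (2) z = 2, target 2 ✓ (second branch holds)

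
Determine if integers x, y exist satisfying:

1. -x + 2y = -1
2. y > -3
Yes

Take x = 1, y = 0. Substituting into each constraint:
  (1) (-1) + 2(0) = -1 ✓
  (2) 0 > -3 ✓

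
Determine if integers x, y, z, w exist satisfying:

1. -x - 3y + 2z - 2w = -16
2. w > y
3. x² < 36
Yes

Take x = 0, y = 4, z = 3, w = 5. Substituting into each constraint:
  (1) 0 - 3(4) + 2(3) - 2(5) = -16 ✓
  (2) 5 > 4 ✓
  (3) x² = (0)² = 0, and 0 < 36 ✓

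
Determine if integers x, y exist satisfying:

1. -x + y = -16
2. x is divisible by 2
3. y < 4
Yes

Take x = 0, y = -16. Substituting into each constraint:
  (1) 0 + (-16) = -16 ✓
  (2) 0 = 2 × 0, remainder 0 ✓
  (3) -16 < 4 ✓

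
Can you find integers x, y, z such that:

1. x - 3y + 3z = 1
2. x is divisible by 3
No

The full constraint system is jointly infeasible over the integers. Each constraint and what it forces:

  - x - 3y + 3z = 1: is a linear equation tying the variables together
  - x is divisible by 3: restricts x to multiples of 3

Modular obstruction: writing x = 3x', every remaining term of the linear equation is divisible by 3, so the left side is ≡ 0 (mod 3); but the right side 1 ≡ 1 (mod 3). No integers can satisfy it.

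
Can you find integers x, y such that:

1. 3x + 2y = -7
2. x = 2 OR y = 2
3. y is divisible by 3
No

A contradictory subset is {3x + 2y = -7, x = 2 OR y = 2}. No integer assignment can satisfy these jointly:

  - 3x + 2y = -7: is a linear equation tying the variables together
  - x = 2 OR y = 2: forces a choice: either x = 2 or y = 2

Split on the disjunction (x = 2 OR y = 2):
  • If x = 2: with x = 2, every remaining term of the linear equation is divisible by 2, so the left side is ≡ 0 (mod 2); but the right side -13 ≡ 1 (mod 2). No integers can satisfy it.
  • If y = 2: with y = 2, every remaining term of the linear equation is divisible by 3, so the left side is ≡ 0 (mod 3); but the right side -11 ≡ 1 (mod 3). No integers can satisfy it.
Both branches are infeasible, so the system has no integer solution.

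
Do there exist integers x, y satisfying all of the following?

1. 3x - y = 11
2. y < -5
Yes

Take x = 1, y = -8. Substituting into each constraint:
  (1) 3(1) + 8 = 11 ✓
  (2) -8 < -5 ✓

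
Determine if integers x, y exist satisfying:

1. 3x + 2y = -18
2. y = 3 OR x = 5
Yes

Take x = -8, y = 3. Substituting into each constraint:
  (1) 3(-8) + 2(3) = -18 ✓
  (2) y = 3, target 3 ✓ (first branch holds)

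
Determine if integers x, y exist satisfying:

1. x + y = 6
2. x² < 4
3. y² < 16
No

The full constraint system is jointly infeasible over the integers. Each constraint and what it forces:

  - x + y = 6: is a linear equation tying the variables together
  - x² < 4: restricts x to |x| ≤ 1
  - y² < 16: restricts y to |y| ≤ 3

Range argument: with x ∈ [-1, 1], y ∈ [-3, 3], the left side of the equation is at most 4, but the right side is 6 > 4. No integer solution exists.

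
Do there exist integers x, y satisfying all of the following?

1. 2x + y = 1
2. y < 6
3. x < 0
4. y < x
No

A contradictory subset is {2x + y = 1, x < 0, y < x}. No integer assignment can satisfy these jointly:

  - 2x + y = 1: is a linear equation tying the variables together
  - x < 0: bounds one variable relative to a constant
  - y < x: bounds one variable relative to another variable

Propagating the comparison: y < x and x ≤ -1 give y ≤ -2. Range argument: with x ∈ [−∞, -1], y ∈ [−∞, -2], the left side of the equation is at most -4, but the right side is 1 > -4. No integer solution exists.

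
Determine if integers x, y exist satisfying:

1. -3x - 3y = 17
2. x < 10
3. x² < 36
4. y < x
No

Even the single constraint (-3x - 3y = 17) is infeasible over the integers.

  - -3x - 3y = 17: every term on the left is divisible by 3, so the LHS ≡ 0 (mod 3), but the RHS 17 is not — no integer solution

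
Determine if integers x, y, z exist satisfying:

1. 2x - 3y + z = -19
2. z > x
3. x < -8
Yes

Take x = -11, y = -1, z = 0. Substituting into each constraint:
  (1) 2(-11) - 3(-1) + 0 = -19 ✓
  (2) 0 > -11 ✓
  (3) -11 < -8 ✓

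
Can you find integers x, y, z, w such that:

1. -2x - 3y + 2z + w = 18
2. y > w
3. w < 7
Yes

Take x = 0, y = 2, z = 12, w = 0. Substituting into each constraint:
  (1) -2(0) - 3(2) + 2(12) + 0 = 18 ✓
  (2) 2 > 0 ✓
  (3) 0 < 7 ✓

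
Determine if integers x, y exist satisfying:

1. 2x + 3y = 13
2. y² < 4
Yes

Take x = 5, y = 1. Substituting into each constraint:
  (1) 2(5) + 3(1) = 13 ✓
  (2) y² = (1)² = 1, and 1 < 4 ✓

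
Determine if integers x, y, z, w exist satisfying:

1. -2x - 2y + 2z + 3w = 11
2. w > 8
Yes

Take x = 0, y = 0, z = -8, w = 9. Substituting into each constraint:
  (1) -2(0) - 2(0) + 2(-8) + 3(9) = 11 ✓
  (2) 9 > 8 ✓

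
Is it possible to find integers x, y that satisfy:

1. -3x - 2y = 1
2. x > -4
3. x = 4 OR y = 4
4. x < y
Yes

Take x = -3, y = 4. Substituting into each constraint:
  (1) -3(-3) - 2(4) = 1 ✓
  (2) -3 > -4 ✓
  (3) y = 4, target 4 ✓ (second branch holds)
  (4) -3 < 4 ✓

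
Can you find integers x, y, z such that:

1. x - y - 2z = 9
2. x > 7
Yes

Take x = 9, y = 0, z = 0. Substituting into each constraint:
  (1) 9 + 0 - 2(0) = 9 ✓
  (2) 9 > 7 ✓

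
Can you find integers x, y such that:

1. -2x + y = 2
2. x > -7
Yes

Take x = 0, y = 2. Substituting into each constraint:
  (1) -2(0) + 2 = 2 ✓
  (2) 0 > -7 ✓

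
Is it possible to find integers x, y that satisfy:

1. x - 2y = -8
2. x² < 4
Yes

Take x = 0, y = 4. Substituting into each constraint:
  (1) 0 - 2(4) = -8 ✓
  (2) x² = (0)² = 0, and 0 < 4 ✓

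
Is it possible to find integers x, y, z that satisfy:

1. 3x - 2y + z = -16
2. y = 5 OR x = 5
Yes

Take x = 0, y = 5, z = -6. Substituting into each constraint:
  (1) 3(0) - 2(5) + (-6) = -16 ✓
  (2) y = 5, target 5 ✓ (first branch holds)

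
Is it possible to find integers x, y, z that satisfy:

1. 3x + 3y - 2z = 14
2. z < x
Yes

Take x = 0, y = 4, z = -1. Substituting into each constraint:
  (1) 3(0) + 3(4) - 2(-1) = 14 ✓
  (2) -1 < 0 ✓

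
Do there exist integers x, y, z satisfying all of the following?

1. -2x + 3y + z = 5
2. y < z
Yes

Take x = -2, y = 0, z = 1. Substituting into each constraint:
  (1) -2(-2) + 3(0) + 1 = 5 ✓
  (2) 0 < 1 ✓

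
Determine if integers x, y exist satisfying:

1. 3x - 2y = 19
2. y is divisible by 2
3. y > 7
Yes

Take x = 13, y = 10. Substituting into each constraint:
  (1) 3(13) - 2(10) = 19 ✓
  (2) 10 = 2 × 5, remainder 0 ✓
  (3) 10 > 7 ✓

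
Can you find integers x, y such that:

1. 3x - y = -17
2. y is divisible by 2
Yes

Take x = -5, y = 2. Substituting into each constraint:
  (1) 3(-5) + (-2) = -17 ✓
  (2) 2 = 2 × 1, remainder 0 ✓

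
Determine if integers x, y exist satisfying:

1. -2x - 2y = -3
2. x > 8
No

Even the single constraint (-2x - 2y = -3) is infeasible over the integers.

  - -2x - 2y = -3: every term on the left is divisible by 2, so the LHS ≡ 0 (mod 2), but the RHS -3 is not — no integer solution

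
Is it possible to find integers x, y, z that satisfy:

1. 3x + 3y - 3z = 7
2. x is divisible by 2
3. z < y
No

Even the single constraint (3x + 3y - 3z = 7) is infeasible over the integers.

  - 3x + 3y - 3z = 7: every term on the left is divisible by 3, so the LHS ≡ 0 (mod 3), but the RHS 7 is not — no integer solution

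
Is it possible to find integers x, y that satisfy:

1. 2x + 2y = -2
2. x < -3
Yes

Take x = -4, y = 3. Substituting into each constraint:
  (1) 2(-4) + 2(3) = -2 ✓
  (2) -4 < -3 ✓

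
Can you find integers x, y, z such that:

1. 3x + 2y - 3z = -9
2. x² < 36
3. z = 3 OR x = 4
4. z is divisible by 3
Yes

Take x = 0, y = 0, z = 3. Substituting into each constraint:
  (1) 3(0) + 2(0) - 3(3) = -9 ✓
  (2) x² = (0)² = 0, and 0 < 36 ✓
  (3) z = 3, target 3 ✓ (first branch holds)
  (4) 3 = 3 × 1, remainder 0 ✓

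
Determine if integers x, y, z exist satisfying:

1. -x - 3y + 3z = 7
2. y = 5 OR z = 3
Yes

Take x = -16, y = 5, z = 2. Substituting into each constraint:
  (1) 16 - 3(5) + 3(2) = 7 ✓
  (2) y = 5, target 5 ✓ (first branch holds)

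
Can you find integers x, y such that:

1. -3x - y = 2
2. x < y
Yes

Take x = -1, y = 1. Substituting into each constraint:
  (1) -3(-1) + (-1) = 2 ✓
  (2) -1 < 1 ✓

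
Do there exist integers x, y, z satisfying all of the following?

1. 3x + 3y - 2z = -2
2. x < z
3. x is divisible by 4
Yes

Take x = 0, y = 0, z = 1. Substituting into each constraint:
  (1) 3(0) + 3(0) - 2(1) = -2 ✓
  (2) 0 < 1 ✓
  (3) 0 = 4 × 0, remainder 0 ✓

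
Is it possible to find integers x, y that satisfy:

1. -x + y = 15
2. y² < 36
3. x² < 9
No

The full constraint system is jointly infeasible over the integers. Each constraint and what it forces:

  - -x + y = 15: is a linear equation tying the variables together
  - y² < 36: restricts y to |y| ≤ 5
  - x² < 9: restricts x to |x| ≤ 2

Range argument: with x ∈ [-2, 2], y ∈ [-5, 5], the left side of the equation is at most 7, but the right side is 15 > 7. No integer solution exists.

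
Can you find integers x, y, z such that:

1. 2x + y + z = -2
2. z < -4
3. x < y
Yes

Take x = 1, y = 2, z = -6. Substituting into each constraint:
  (1) 2(1) + 2 + (-6) = -2 ✓
  (2) -6 < -4 ✓
  (3) 1 < 2 ✓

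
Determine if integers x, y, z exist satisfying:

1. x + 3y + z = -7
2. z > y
Yes

Take x = -4, y = -1, z = 0. Substituting into each constraint:
  (1) (-4) + 3(-1) + 0 = -7 ✓
  (2) 0 > -1 ✓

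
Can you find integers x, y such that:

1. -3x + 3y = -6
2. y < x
Yes

Take x = 2, y = 0. Substituting into each constraint:
  (1) -3(2) + 3(0) = -6 ✓
  (2) 0 < 2 ✓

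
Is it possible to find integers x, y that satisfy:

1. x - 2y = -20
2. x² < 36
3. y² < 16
No

The full constraint system is jointly infeasible over the integers. Each constraint and what it forces:

  - x - 2y = -20: is a linear equation tying the variables together
  - x² < 36: restricts x to |x| ≤ 5
  - y² < 16: restricts y to |y| ≤ 3

Range argument: with x ∈ [-5, 5], y ∈ [-3, 3], the left side of the equation is at least -11, but the right side is -20 < -11. No integer solution exists.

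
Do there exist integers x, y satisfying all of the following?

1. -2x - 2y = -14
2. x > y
Yes

Take x = 7, y = 0. Substituting into each constraint:
  (1) -2(7) - 2(0) = -14 ✓
  (2) 7 > 0 ✓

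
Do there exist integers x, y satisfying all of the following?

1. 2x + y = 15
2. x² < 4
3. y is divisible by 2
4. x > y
No

A contradictory subset is {2x + y = 15, y is divisible by 2}. No integer assignment can satisfy these jointly:

  - 2x + y = 15: is a linear equation tying the variables together
  - y is divisible by 2: restricts y to multiples of 2

Modular obstruction: writing y = 2y', every remaining term of the linear equation is divisible by 2, so the left side is ≡ 0 (mod 2); but the right side 15 ≡ 1 (mod 2). No integers can satisfy it.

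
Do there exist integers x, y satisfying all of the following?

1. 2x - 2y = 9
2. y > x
No

Even the single constraint (2x - 2y = 9) is infeasible over the integers.

  - 2x - 2y = 9: every term on the left is divisible by 2, so the LHS ≡ 0 (mod 2), but the RHS 9 is not — no integer solution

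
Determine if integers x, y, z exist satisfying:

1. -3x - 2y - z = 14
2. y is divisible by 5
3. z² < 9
Yes

Take x = -5, y = 0, z = 1. Substituting into each constraint:
  (1) -3(-5) - 2(0) + (-1) = 14 ✓
  (2) 0 = 5 × 0, remainder 0 ✓
  (3) z² = (1)² = 1, and 1 < 9 ✓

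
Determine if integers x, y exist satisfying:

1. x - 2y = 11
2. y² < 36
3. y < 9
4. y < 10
Yes

Take x = 1, y = -5. Substituting into each constraint:
  (1) 1 - 2(-5) = 11 ✓
  (2) y² = (-5)² = 25, and 25 < 36 ✓
  (3) -5 < 9 ✓
  (4) -5 < 10 ✓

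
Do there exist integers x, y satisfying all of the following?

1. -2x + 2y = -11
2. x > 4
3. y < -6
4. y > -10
No

Even the single constraint (-2x + 2y = -11) is infeasible over the integers.

  - -2x + 2y = -11: every term on the left is divisible by 2, so the LHS ≡ 0 (mod 2), but the RHS -11 is not — no integer solution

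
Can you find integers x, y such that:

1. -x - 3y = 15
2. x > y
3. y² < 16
No

The full constraint system is jointly infeasible over the integers. Each constraint and what it forces:

  - -x - 3y = 15: is a linear equation tying the variables together
  - x > y: bounds one variable relative to another variable
  - y² < 16: restricts y to |y| ≤ 3

Propagating the comparison: x > y and y ≥ -3 give x ≥ -2. Range argument: with x ∈ [-2, ∞], y ∈ [-3, 3], the left side of the equation is at most 11, but the right side is 15 > 11. No integer solution exists.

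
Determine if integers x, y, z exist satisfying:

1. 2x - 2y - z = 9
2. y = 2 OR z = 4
Yes

Take x = 9, y = 2, z = 5. Substituting into each constraint:
  (1) 2(9) - 2(2) + (-5) = 9 ✓
  (2) y = 2, target 2 ✓ (first branch holds)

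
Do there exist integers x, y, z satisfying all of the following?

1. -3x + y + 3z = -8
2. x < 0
Yes

Take x = -1, y = -11, z = 0. Substituting into each constraint:
  (1) -3(-1) + (-11) + 3(0) = -8 ✓
  (2) -1 < 0 ✓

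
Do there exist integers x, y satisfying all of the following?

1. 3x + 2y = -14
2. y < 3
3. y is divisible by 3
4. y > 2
No

A contradictory subset is {y < 3, y > 2}. No integer assignment can satisfy these jointly:

  - y < 3: bounds one variable relative to a constant
  - y > 2: bounds one variable relative to a constant

Direct contradiction: the bounds on y require y ≥ 3 and y ≤ 2 simultaneously, which is empty.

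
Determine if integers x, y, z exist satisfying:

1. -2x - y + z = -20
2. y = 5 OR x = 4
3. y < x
Yes

Take x = 4, y = 3, z = -9. Substituting into each constraint:
  (1) -2(4) + (-3) + (-9) = -20 ✓
  (2) x = 4, target 4 ✓ (second branch holds)
  (3) 3 < 4 ✓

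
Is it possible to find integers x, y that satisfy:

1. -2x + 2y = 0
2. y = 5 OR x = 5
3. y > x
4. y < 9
No

A contradictory subset is {-2x + 2y = 0, y > x}. No integer assignment can satisfy these jointly:

  - -2x + 2y = 0: is a linear equation tying the variables together
  - y > x: bounds one variable relative to another variable

From the equation, x − y = 0, i.e. y − x = 0; but y > x requires y − x ≥ 1. Contradiction.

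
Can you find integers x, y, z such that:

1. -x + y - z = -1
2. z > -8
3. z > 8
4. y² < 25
Yes

Take x = -8, y = 0, z = 9. Substituting into each constraint:
  (1) 8 + 0 + (-9) = -1 ✓
  (2) 9 > -8 ✓
  (3) 9 > 8 ✓
  (4) y² = (0)² = 0, and 0 < 25 ✓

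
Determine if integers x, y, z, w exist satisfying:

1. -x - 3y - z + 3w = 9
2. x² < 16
Yes

Take x = 0, y = -3, z = 0, w = 0. Substituting into each constraint:
  (1) 0 - 3(-3) + 0 + 3(0) = 9 ✓
  (2) x² = (0)² = 0, and 0 < 16 ✓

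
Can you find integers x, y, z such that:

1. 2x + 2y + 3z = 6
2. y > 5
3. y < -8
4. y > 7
No

A contradictory subset is {y > 5, y < -8}. No integer assignment can satisfy these jointly:

  - y > 5: bounds one variable relative to a constant
  - y < -8: bounds one variable relative to a constant

Direct contradiction: the bounds on y require y ≥ 6 and y ≤ -9 simultaneously, which is empty.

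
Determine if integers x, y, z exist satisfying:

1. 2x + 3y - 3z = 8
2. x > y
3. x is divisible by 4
Yes

Take x = 4, y = -2, z = -2. Substituting into each constraint:
  (1) 2(4) + 3(-2) - 3(-2) = 8 ✓
  (2) 4 > -2 ✓
  (3) 4 = 4 × 1, remainder 0 ✓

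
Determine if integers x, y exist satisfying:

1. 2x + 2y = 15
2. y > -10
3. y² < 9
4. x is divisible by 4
No

Even the single constraint (2x + 2y = 15) is infeasible over the integers.

  - 2x + 2y = 15: every term on the left is divisible by 2, so the LHS ≡ 0 (mod 2), but the RHS 15 is not — no integer solution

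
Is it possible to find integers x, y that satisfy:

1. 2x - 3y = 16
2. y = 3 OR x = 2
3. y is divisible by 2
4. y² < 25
Yes

Take x = 2, y = -4. Substituting into each constraint:
  (1) 2(2) - 3(-4) = 16 ✓
  (2) x = 2, target 2 ✓ (second branch holds)
  (3) -4 = 2 × -2, remainder 0 ✓
  (4) y² = (-4)² = 16, and 16 < 25 ✓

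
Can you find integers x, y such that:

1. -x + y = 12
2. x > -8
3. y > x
Yes

Take x = -7, y = 5. Substituting into each constraint:
  (1) 7 + 5 = 12 ✓
  (2) -7 > -8 ✓
  (3) 5 > -7 ✓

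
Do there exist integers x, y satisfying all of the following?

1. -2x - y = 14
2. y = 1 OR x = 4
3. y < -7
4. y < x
Yes

Take x = 4, y = -22. Substituting into each constraint:
  (1) -2(4) + 22 = 14 ✓
  (2) x = 4, target 4 ✓ (second branch holds)
  (3) -22 < -7 ✓
  (4) -22 < 4 ✓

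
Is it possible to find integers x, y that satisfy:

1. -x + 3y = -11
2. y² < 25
Yes

Take x = 11, y = 0. Substituting into each constraint:
  (1) (-11) + 3(0) = -11 ✓
  (2) y² = (0)² = 0, and 0 < 25 ✓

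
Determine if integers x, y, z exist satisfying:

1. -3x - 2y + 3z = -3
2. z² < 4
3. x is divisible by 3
Yes

Take x = 0, y = 3, z = 1. Substituting into each constraint:
  (1) -3(0) - 2(3) + 3(1) = -3 ✓
  (2) z² = (1)² = 1, and 1 < 4 ✓
  (3) 0 = 3 × 0, remainder 0 ✓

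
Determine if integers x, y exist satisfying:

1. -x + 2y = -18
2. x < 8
Yes

Take x = 0, y = -9. Substituting into each constraint:
  (1) 0 + 2(-9) = -18 ✓
  (2) 0 < 8 ✓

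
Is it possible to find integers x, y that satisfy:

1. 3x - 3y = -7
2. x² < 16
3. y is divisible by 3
No

Even the single constraint (3x - 3y = -7) is infeasible over the integers.

  - 3x - 3y = -7: every term on the left is divisible by 3, so the LHS ≡ 0 (mod 3), but the RHS -7 is not — no integer solution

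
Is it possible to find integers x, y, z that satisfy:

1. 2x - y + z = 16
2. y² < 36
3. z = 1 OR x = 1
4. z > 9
Yes

Take x = 1, y = -4, z = 10. Substituting into each constraint:
  (1) 2(1) + 4 + 10 = 16 ✓
  (2) y² = (-4)² = 16, and 16 < 36 ✓
  (3) x = 1, target 1 ✓ (second branch holds)
  (4) 10 > 9 ✓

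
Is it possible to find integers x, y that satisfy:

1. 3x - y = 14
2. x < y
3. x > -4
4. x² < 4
No

A contradictory subset is {3x - y = 14, x < y, x² < 4}. No integer assignment can satisfy these jointly:

  - 3x - y = 14: is a linear equation tying the variables together
  - x < y: bounds one variable relative to another variable
  - x² < 4: restricts x to |x| ≤ 1

Propagating the comparison: y > x and x ≥ -1 give y ≥ 0. Range argument: with x ∈ [-1, 1], y ∈ [0, ∞], the left side of the equation is at most 3, but the right side is 14 > 3. No integer solution exists.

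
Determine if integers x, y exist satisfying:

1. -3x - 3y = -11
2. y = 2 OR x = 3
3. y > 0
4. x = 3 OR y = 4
No

Even the single constraint (-3x - 3y = -11) is infeasible over the integers.

  - -3x - 3y = -11: every term on the left is divisible by 3, so the LHS ≡ 0 (mod 3), but the RHS -11 is not — no integer solution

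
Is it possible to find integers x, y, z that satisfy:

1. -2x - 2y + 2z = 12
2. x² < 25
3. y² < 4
Yes

Take x = 2, y = 0, z = 8. Substituting into each constraint:
  (1) -2(2) - 2(0) + 2(8) = 12 ✓
  (2) x² = (2)² = 4, and 4 < 25 ✓
  (3) y² = (0)² = 0, and 0 < 4 ✓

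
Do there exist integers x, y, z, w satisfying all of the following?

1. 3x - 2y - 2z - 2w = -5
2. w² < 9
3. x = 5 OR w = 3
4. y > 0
Yes

Take x = 5, y = 10, z = 0, w = 0. Substituting into each constraint:
  (1) 3(5) - 2(10) - 2(0) - 2(0) = -5 ✓
  (2) w² = (0)² = 0, and 0 < 9 ✓
  (3) x = 5, target 5 ✓ (first branch holds)
  (4) 10 > 0 ✓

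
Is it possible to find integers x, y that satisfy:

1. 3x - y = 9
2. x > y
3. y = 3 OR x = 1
Yes

Take x = 1, y = -6. Substituting into each constraint:
  (1) 3(1) + 6 = 9 ✓
  (2) 1 > -6 ✓
  (3) x = 1, target 1 ✓ (second branch holds)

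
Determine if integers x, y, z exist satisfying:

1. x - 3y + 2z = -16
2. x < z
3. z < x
No

A contradictory subset is {x < z, z < x}. No integer assignment can satisfy these jointly:

  - x < z: bounds one variable relative to another variable
  - z < x: bounds one variable relative to another variable

Direct contradiction: z > x and x > z cannot both hold.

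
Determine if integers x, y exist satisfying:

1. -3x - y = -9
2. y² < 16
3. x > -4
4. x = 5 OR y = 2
No

A contradictory subset is {-3x - y = -9, y² < 16, x = 5 OR y = 2}. No integer assignment can satisfy these jointly:

  - -3x - y = -9: is a linear equation tying the variables together
  - y² < 16: restricts y to |y| ≤ 3
  - x = 5 OR y = 2: forces a choice: either x = 5 or y = 2

Split on the disjunction (x = 5 OR y = 2):
  • If x = 5: the equation forces y = -6, but y² < 16 requires |y| ≤ 3.
  • If y = 2: with y = 2, every remaining term of the linear equation is divisible by 3, so the left side is ≡ 0 (mod 3); but the right side -7 ≡ 2 (mod 3). No integers can satisfy it.
Both branches are infeasible, so the system has no integer solution.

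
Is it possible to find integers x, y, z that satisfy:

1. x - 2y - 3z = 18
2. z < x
Yes

Take x = 2, y = -8, z = 0. Substituting into each constraint:
  (1) 2 - 2(-8) - 3(0) = 18 ✓
  (2) 0 < 2 ✓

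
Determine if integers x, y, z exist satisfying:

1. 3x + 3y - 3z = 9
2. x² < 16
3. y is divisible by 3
Yes

Take x = 0, y = 0, z = -3. Substituting into each constraint:
  (1) 3(0) + 3(0) - 3(-3) = 9 ✓
  (2) x² = (0)² = 0, and 0 < 16 ✓
  (3) 0 = 3 × 0, remainder 0 ✓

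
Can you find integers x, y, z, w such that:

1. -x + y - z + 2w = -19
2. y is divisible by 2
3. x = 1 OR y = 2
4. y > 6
Yes

Take x = 1, y = 8, z = 0, w = -13. Substituting into each constraint:
  (1) (-1) + 8 + 0 + 2(-13) = -19 ✓
  (2) 8 = 2 × 4, remainder 0 ✓
  (3) x = 1, target 1 ✓ (first branch holds)
  (4) 8 > 6 ✓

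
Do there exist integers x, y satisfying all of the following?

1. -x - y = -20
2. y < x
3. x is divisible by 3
Yes

Take x = 12, y = 8. Substituting into each constraint:
  (1) (-12) + (-8) = -20 ✓
  (2) 8 < 12 ✓
  (3) 12 = 3 × 4, remainder 0 ✓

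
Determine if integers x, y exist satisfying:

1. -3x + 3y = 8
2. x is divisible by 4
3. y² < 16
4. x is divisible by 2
No

Even the single constraint (-3x + 3y = 8) is infeasible over the integers.

  - -3x + 3y = 8: every term on the left is divisible by 3, so the LHS ≡ 0 (mod 3), but the RHS 8 is not — no integer solution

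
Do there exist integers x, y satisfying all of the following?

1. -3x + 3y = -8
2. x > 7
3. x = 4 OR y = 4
No

Even the single constraint (-3x + 3y = -8) is infeasible over the integers.

  - -3x + 3y = -8: every term on the left is divisible by 3, so the LHS ≡ 0 (mod 3), but the RHS -8 is not — no integer solution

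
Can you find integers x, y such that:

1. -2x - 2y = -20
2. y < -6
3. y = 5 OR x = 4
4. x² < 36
No

A contradictory subset is {-2x - 2y = -20, y < -6, y = 5 OR x = 4}. No integer assignment can satisfy these jointly:

  - -2x - 2y = -20: is a linear equation tying the variables together
  - y < -6: bounds one variable relative to a constant
  - y = 5 OR x = 4: forces a choice: either y = 5 or x = 4

Split on the disjunction (y = 5 OR x = 4):
  • If y = 5: this contradicts the bound y ≤ -7.
  • If x = 4: the equation forces y = 6, which contradicts the bound y ≤ -7.
Both branches are infeasible, so the system has no integer solution.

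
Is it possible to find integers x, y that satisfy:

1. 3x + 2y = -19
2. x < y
Yes

Take x = -5, y = -2. Substituting into each constraint:
  (1) 3(-5) + 2(-2) = -19 ✓
  (2) -5 < -2 ✓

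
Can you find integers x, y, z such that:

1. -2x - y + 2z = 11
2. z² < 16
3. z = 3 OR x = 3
Yes

Take x = 3, y = -13, z = 2. Substituting into each constraint:
  (1) -2(3) + 13 + 2(2) = 11 ✓
  (2) z² = (2)² = 4, and 4 < 16 ✓
  (3) x = 3, target 3 ✓ (second branch holds)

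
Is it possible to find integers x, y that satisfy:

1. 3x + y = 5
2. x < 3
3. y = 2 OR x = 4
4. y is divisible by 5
No

A contradictory subset is {x < 3, y = 2 OR x = 4, y is divisible by 5}. No integer assignment can satisfy these jointly:

  - x < 3: bounds one variable relative to a constant
  - y = 2 OR x = 4: forces a choice: either y = 2 or x = 4
  - y is divisible by 5: restricts y to multiples of 5

Split on the disjunction (y = 2 OR x = 4):
  • If y = 2: this contradicts the divisibility constraint — 2 is not a multiple of 5.
  • If x = 4: this contradicts the bound x ≤ 2.
Both branches are infeasible, so the system has no integer solution.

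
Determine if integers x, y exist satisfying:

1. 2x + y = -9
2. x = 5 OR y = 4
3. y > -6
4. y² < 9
No

The full constraint system is jointly infeasible over the integers. Each constraint and what it forces:

  - 2x + y = -9: is a linear equation tying the variables together
  - x = 5 OR y = 4: forces a choice: either x = 5 or y = 4
  - y > -6: bounds one variable relative to a constant
  - y² < 9: restricts y to |y| ≤ 2

Split on the disjunction (x = 5 OR y = 4):
  • If x = 5: the equation forces y = -19, but y² < 9 requires |y| ≤ 2.
  • If y = 4: this contradicts y² < 9, which requires |y| ≤ 2.
Both branches are infeasible, so the system has no integer solution.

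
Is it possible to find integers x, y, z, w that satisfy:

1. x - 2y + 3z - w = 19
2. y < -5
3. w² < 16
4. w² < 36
Yes

Take x = 7, y = -6, z = 0, w = 0. Substituting into each constraint:
  (1) 7 - 2(-6) + 3(0) + 0 = 19 ✓
  (2) -6 < -5 ✓
  (3) w² = (0)² = 0, and 0 < 16 ✓
  (4) w² = (0)² = 0, and 0 < 36 ✓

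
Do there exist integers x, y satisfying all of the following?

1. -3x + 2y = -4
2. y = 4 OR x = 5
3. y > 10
No

The full constraint system is jointly infeasible over the integers. Each constraint and what it forces:

  - -3x + 2y = -4: is a linear equation tying the variables together
  - y = 4 OR x = 5: forces a choice: either y = 4 or x = 5
  - y > 10: bounds one variable relative to a constant

Split on the disjunction (y = 4 OR x = 5):
  • If y = 4: this contradicts the bound y ≥ 11.
  • If x = 5: with x = 5, every remaining term of the linear equation is divisible by 2, so the left side is ≡ 0 (mod 2); but the right side 11 ≡ 1 (mod 2). No integers can satisfy it.
Both branches are infeasible, so the system has no integer solution.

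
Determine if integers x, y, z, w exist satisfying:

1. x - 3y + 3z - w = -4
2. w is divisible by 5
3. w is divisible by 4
Yes

Take x = 2, y = 2, z = 0, w = 0. Substituting into each constraint:
  (1) 2 - 3(2) + 3(0) + 0 = -4 ✓
  (2) 0 = 5 × 0, remainder 0 ✓
  (3) 0 = 4 × 0, remainder 0 ✓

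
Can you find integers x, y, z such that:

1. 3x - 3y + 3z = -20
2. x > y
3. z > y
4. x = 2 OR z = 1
No

Even the single constraint (3x - 3y + 3z = -20) is infeasible over the integers.

  - 3x - 3y + 3z = -20: every term on the left is divisible by 3, so the LHS ≡ 0 (mod 3), but the RHS -20 is not — no integer solution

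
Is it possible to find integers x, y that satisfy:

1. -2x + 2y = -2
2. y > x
No

The full constraint system is jointly infeasible over the integers. Each constraint and what it forces:

  - -2x + 2y = -2: is a linear equation tying the variables together
  - y > x: bounds one variable relative to another variable

From the equation, x − y = 1, i.e. y − x = -1; but y > x requires y − x ≥ 1. Contradiction.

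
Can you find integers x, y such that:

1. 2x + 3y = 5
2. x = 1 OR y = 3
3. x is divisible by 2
Yes

Take x = -2, y = 3. Substituting into each constraint:
  (1) 2(-2) + 3(3) = 5 ✓
  (2) y = 3, target 3 ✓ (second branch holds)
  (3) -2 = 2 × -1, remainder 0 ✓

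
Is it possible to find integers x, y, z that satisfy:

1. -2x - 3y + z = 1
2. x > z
Yes

Take x = 1, y = -1, z = 0. Substituting into each constraint:
  (1) -2(1) - 3(-1) + 0 = 1 ✓
  (2) 1 > 0 ✓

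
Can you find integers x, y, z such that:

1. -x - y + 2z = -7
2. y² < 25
Yes

Take x = 1, y = 0, z = -3. Substituting into each constraint:
  (1) (-1) + 0 + 2(-3) = -7 ✓
  (2) y² = (0)² = 0, and 0 < 25 ✓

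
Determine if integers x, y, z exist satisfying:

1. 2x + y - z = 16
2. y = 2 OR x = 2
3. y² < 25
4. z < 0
Yes

Take x = 2, y = 0, z = -12. Substituting into each constraint:
  (1) 2(2) + 0 + 12 = 16 ✓
  (2) x = 2, target 2 ✓ (second branch holds)
  (3) y² = (0)² = 0, and 0 < 25 ✓
  (4) -12 < 0 ✓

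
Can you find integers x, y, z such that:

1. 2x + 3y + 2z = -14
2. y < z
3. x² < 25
Yes

Take x = 0, y = -4, z = -1. Substituting into each constraint:
  (1) 2(0) + 3(-4) + 2(-1) = -14 ✓
  (2) -4 < -1 ✓
  (3) x² = (0)² = 0, and 0 < 25 ✓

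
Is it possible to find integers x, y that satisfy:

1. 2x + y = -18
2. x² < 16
Yes

Take x = 0, y = -18. Substituting into each constraint:
  (1) 2(0) + (-18) = -18 ✓
  (2) x² = (0)² = 0, and 0 < 16 ✓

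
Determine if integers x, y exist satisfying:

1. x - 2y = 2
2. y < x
Yes

Take x = 2, y = 0. Substituting into each constraint:
  (1) 2 - 2(0) = 2 ✓
  (2) 0 < 2 ✓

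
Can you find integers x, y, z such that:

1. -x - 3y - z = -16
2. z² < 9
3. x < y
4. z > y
No

The full constraint system is jointly infeasible over the integers. Each constraint and what it forces:

  - -x - 3y - z = -16: is a linear equation tying the variables together
  - z² < 9: restricts z to |z| ≤ 2
  - x < y: bounds one variable relative to another variable
  - z > y: bounds one variable relative to another variable

Propagating the comparisons: y < z and z ≤ 2 give y ≤ 1; x < y and y ≤ 1 give x ≤ 0. Range argument: with x ∈ [−∞, 0], y ∈ [−∞, 1], z ∈ [-2, 2], the left side of the equation is at least -5, but the right side is -16 < -5. No integer solution exists.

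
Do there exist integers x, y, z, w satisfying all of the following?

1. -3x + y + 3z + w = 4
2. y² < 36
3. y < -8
No

A contradictory subset is {y² < 36, y < -8}. No integer assignment can satisfy these jointly:

  - y² < 36: restricts y to |y| ≤ 5
  - y < -8: bounds one variable relative to a constant

Direct contradiction: the bounds on y require y ≥ -5 and y ≤ -9 simultaneously, which is empty.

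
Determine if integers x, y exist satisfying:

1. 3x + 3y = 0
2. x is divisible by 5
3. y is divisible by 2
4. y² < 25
Yes

Take x = 0, y = 0. Substituting into each constraint:
  (1) 3(0) + 3(0) = 0 ✓
  (2) 0 = 5 × 0, remainder 0 ✓
  (3) 0 = 2 × 0, remainder 0 ✓
  (4) y² = (0)² = 0, and 0 < 25 ✓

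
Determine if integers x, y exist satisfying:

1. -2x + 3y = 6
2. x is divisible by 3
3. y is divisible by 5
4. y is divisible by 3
Yes

Take x = -3, y = 0. Substituting into each constraint:
  (1) -2(-3) + 3(0) = 6 ✓
  (2) -3 = 3 × -1, remainder 0 ✓
  (3) 0 = 5 × 0, remainder 0 ✓
  (4) 0 = 3 × 0, remainder 0 ✓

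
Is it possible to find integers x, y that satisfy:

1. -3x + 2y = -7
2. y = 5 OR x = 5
Yes

Take x = 5, y = 4. Substituting into each constraint:
  (1) -3(5) + 2(4) = -7 ✓
  (2) x = 5, target 5 ✓ (second branch holds)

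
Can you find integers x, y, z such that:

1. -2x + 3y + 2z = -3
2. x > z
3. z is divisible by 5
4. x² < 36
Yes

Take x = 3, y = 1, z = 0. Substituting into each constraint:
  (1) -2(3) + 3(1) + 2(0) = -3 ✓
  (2) 3 > 0 ✓
  (3) 0 = 5 × 0, remainder 0 ✓
  (4) x² = (3)² = 9, and 9 < 36 ✓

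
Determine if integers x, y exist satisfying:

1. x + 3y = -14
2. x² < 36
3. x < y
Yes

Take x = -5, y = -3. Substituting into each constraint:
  (1) (-5) + 3(-3) = -14 ✓
  (2) x² = (-5)² = 25, and 25 < 36 ✓
  (3) -5 < -3 ✓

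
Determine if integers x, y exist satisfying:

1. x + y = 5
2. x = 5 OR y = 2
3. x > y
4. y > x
No

A contradictory subset is {x > y, y > x}. No integer assignment can satisfy these jointly:

  - x > y: bounds one variable relative to another variable
  - y > x: bounds one variable relative to another variable

Direct contradiction: x > y and y > x cannot both hold.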